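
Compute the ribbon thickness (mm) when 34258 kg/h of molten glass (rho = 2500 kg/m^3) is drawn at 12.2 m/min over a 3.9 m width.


Ribbon cross-section from mass balance:
  Volume rate = throughput / density = 34258 / 2500 = 13.7032 m^3/h
  thickness = volume rate / (speed * 60 * width), i.e.
  thickness = throughput / (60 * speed * width * density) * 1000
  thickness = 34258 / (60 * 12.2 * 3.9 * 2500) * 1000 = 4.8 mm

4.8 mm


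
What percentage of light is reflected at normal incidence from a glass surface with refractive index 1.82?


Fresnel reflectance at normal incidence:
  R = ((n - 1)/(n + 1))^2
  (n - 1)/(n + 1) = (1.82 - 1)/(1.82 + 1) = 0.29078
  R = 0.29078^2 = 0.084553
  R(%) = 0.084553 * 100 = 8.455%

8.455%


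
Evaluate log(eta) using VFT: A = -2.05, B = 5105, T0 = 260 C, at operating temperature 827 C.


VFT equation: log(eta) = A + B / (T - T0)
  T - T0 = 827 - 260 = 567
  B / (T - T0) = 5105 / 567 = 9.004
  log(eta) = -2.05 + 9.004 = 6.954

6.954


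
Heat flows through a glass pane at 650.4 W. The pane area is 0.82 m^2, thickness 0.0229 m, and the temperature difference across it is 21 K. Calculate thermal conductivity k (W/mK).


Fourier's law rearranged: k = Q * t / (A * dT)
  Numerator = 650.4 * 0.0229 = 14.89416
  Denominator = 0.82 * 21 = 17.22
  k = 14.89416 / 17.22 = 0.865 W/mK

0.865 W/mK


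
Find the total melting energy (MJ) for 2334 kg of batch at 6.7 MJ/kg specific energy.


Total energy = mass * specific energy
  E = 2334 * 6.7 = 15637.8 MJ

15637.8 MJ


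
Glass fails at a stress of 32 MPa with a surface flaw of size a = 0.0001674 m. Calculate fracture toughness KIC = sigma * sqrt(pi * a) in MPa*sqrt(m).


Fracture toughness: KIC = sigma * sqrt(pi * a)
  pi * a = pi * 0.0001674 = 0.000525903
  sqrt(pi * a) = 0.022933
  KIC = 32 * 0.022933 = 0.734 MPa*sqrt(m)

0.734 MPa*sqrt(m)


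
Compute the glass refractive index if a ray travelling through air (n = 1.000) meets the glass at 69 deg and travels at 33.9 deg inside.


Apply Snell's law: n1 * sin(theta1) = n2 * sin(theta2)
  n2 = n1 * sin(theta1) / sin(theta2)
  sin(69) = 0.93358
  sin(33.9) = 0.557745
  n2 = 1.000 * 0.93358 / 0.557745 = 1.6738

1.6738


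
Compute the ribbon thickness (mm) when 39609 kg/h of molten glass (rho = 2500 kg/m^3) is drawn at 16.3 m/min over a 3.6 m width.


Ribbon cross-section from mass balance:
  Volume rate = throughput / density = 39609 / 2500 = 15.8436 m^3/h
  thickness = volume rate / (speed * 60 * width), i.e.
  thickness = throughput / (60 * speed * width * density) * 1000
  thickness = 39609 / (60 * 16.3 * 3.6 * 2500) * 1000 = 4.5 mm

4.5 mm


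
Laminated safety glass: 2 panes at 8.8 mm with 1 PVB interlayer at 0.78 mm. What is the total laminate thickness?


Total thickness = glass contribution + PVB contribution
  Glass: 2 * 8.8 = 17.6 mm
  PVB: 1 * 0.78 = 0.78 mm
  Total = 17.6 + 0.78 = 18.38 mm

18.38 mm


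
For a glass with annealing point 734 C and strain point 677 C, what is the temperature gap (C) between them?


Gap = T_anneal - T_strain:
  gap = 734 - 677 = 57 C

57 C


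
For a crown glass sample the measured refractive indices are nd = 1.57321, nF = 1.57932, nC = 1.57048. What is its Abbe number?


Abbe number formula: Vd = (nd - 1) / (nF - nC)
  nd - 1 = 1.57321 - 1 = 0.57321
  nF - nC = 1.57932 - 1.57048 = 0.00884
  Vd = 0.57321 / 0.00884 = 64.84

64.84


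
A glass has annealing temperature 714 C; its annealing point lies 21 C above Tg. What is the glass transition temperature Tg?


Rearrange T_anneal = Tg + offset for Tg:
  Tg = T_anneal - offset = 714 - 21 = 693 C

693 C


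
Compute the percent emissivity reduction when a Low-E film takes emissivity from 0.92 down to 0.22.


Percentage reduction = (1 - coated/uncoated) * 100
  Ratio = 0.22 / 0.92 = 0.2391
  Reduction = (1 - 0.2391) * 100 = 76.1%

76.1%


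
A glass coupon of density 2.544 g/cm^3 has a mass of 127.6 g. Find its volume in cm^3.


Rearrange rho = m / V:
  V = m / rho
  V = 127.6 / 2.544 = 50.157 cm^3

50.157 cm^3


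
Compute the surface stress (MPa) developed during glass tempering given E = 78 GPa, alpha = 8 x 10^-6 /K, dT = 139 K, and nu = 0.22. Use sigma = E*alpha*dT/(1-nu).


Tempering stress: sigma = E * alpha * dT / (1 - nu)
  E (MPa) = 78 * 1000 = 78000
  Numerator = 78000 * (8 x 10^-6) * 139 = 86.736
  Denominator = 1 - 0.22 = 0.78
  sigma = 86.736 / 0.78 = 111.2 MPa

111.2 MPa


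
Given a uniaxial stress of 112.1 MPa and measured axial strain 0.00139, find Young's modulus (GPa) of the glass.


Young's modulus: E = stress / strain
  E = 112.1 MPa / 0.00139 = 80647.48 MPa
Convert to GPa: 80647.48 / 1000 = 80.65 GPa

80.65 GPa


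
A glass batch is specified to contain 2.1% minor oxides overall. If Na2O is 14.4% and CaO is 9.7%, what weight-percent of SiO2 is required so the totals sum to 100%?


Known pieces sum to 100%:
  SiO2 = 100 - (others + Na2O + CaO)
  SiO2 = 100 - (2.1 + 14.4 + 9.7) = 73.8%

73.8%


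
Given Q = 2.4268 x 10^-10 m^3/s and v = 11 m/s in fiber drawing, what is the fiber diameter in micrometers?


Cross-sectional area from continuity:
  A = Q / v = 2.4268 x 10^-10 / 11 = 2.206182 x 10^-11 m^2
Diameter from circular cross-section:
  d = sqrt(4A / pi) * 10^6 (m -> um)
  d = sqrt(4 * 2.206182 x 10^-11 / pi) * 10^6 = 5.3 um

5.3 um


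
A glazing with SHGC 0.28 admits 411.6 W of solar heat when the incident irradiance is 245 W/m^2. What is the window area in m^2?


Rearrange Q = Area * SHGC * Irradiance:
  Area = Q / (SHGC * Irradiance)
  Area = 411.6 / (0.28 * 245) = 6.0 m^2

6.0 m^2


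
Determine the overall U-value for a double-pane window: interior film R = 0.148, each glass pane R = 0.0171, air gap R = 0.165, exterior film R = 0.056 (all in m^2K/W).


Total thermal resistance (series):
  R_total = R_in + R_glass + R_air + R_glass + R_out
  R_total = 0.148 + 0.0171 + 0.165 + 0.0171 + 0.056 = 0.4032 m^2K/W
U-value = 1 / R_total = 1 / 0.4032 = 2.48 W/m^2K

2.48 W/m^2K


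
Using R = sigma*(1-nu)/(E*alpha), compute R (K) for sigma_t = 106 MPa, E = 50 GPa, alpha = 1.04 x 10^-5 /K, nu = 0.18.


Thermal shock resistance: R = sigma * (1 - nu) / (E * alpha)
  Numerator = 106 * (1 - 0.18) = 86.92
  Denominator = 50 * 1000 * (1.04 x 10^-5) = 0.52
  R = 86.92 / 0.52 = 167.2 K

167.2 K


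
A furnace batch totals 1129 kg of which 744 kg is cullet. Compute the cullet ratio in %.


Cullet ratio = (cullet mass / total batch mass) * 100
  Ratio = 744 / 1129 * 100 = 65.9%

65.9%


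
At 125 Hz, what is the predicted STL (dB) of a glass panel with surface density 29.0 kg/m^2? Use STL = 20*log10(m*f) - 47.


Mass law: STL = 20 * log10(m * f) - 47
  m * f = 29.0 * 125 = 3625
  log10(3625) = 3.55931
  STL = 20 * 3.55931 - 47 = 71.1862 - 47 = 24.2 dB

24.2 dB


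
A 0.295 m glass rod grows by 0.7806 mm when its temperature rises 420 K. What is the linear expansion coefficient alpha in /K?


Rearrange dL = alpha * L0 * dT for alpha:
  alpha = dL / (L0 * dT)
  alpha = (0.7806 / 1000) / (0.295 * 420) = 0.0000063 /K = 6.3 x 10^-6 /K

6.3 x 10^-6 /K


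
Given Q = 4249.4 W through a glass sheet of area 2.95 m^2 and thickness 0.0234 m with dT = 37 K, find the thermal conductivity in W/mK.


Fourier's law rearranged: k = Q * t / (A * dT)
  Numerator = 4249.4 * 0.0234 = 99.43596
  Denominator = 2.95 * 37 = 109.15
  k = 99.43596 / 109.15 = 0.911 W/mK

0.911 W/mK


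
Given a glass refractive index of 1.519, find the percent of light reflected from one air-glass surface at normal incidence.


Fresnel reflectance at normal incidence:
  R = ((n - 1)/(n + 1))^2
  (n - 1)/(n + 1) = (1.519 - 1)/(1.519 + 1) = 0.206034
  R = 0.206034^2 = 0.04245
  R(%) = 0.04245 * 100 = 4.245%

4.245%


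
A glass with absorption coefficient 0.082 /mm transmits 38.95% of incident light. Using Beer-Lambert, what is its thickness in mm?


Rearrange T = exp(-alpha * thickness):
  thickness = -ln(T) / alpha
  T = 38.95/100 = 0.3895
  ln(T) = -0.94289
  -ln(T) = 0.94289
  thickness = 0.94289 / 0.082 = 11.5 mm

11.5 mm


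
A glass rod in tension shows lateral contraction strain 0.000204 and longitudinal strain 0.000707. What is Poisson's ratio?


Poisson's ratio: nu = lateral strain / axial strain
  nu = 0.000204 / 0.000707 = 0.2885

0.2885


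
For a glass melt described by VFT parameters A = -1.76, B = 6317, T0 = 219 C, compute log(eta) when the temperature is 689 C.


VFT equation: log(eta) = A + B / (T - T0)
  T - T0 = 689 - 219 = 470
  B / (T - T0) = 6317 / 470 = 13.44
  log(eta) = -1.76 + 13.44 = 11.68

11.68


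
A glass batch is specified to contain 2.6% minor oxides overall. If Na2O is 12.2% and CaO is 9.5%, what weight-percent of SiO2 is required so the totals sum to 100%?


Known pieces sum to 100%:
  SiO2 = 100 - (others + Na2O + CaO)
  SiO2 = 100 - (2.6 + 12.2 + 9.5) = 75.7%

75.7%


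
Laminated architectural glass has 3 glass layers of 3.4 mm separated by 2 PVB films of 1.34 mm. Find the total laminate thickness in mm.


Total thickness = glass contribution + PVB contribution
  Glass: 3 * 3.4 = 10.2 mm
  PVB: 2 * 1.34 = 2.68 mm
  Total = 10.2 + 2.68 = 12.88 mm

12.88 mm


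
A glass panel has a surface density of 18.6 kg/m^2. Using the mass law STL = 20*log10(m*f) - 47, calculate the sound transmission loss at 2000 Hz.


Mass law: STL = 20 * log10(m * f) - 47
  m * f = 18.6 * 2000 = 37200
  log10(37200) = 4.57054
  STL = 20 * 4.57054 - 47 = 91.4108 - 47 = 44.4 dB

44.4 dB


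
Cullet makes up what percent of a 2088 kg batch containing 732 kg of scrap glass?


Cullet ratio = (cullet mass / total batch mass) * 100
  Ratio = 732 / 2088 * 100 = 35.06%

35.06%


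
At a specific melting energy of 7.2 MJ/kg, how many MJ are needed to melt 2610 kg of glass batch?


Total energy = mass * specific energy
  E = 2610 * 7.2 = 18792 MJ

18792 MJ


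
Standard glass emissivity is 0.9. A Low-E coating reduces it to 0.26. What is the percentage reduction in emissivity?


Percentage reduction = (1 - coated/uncoated) * 100
  Ratio = 0.26 / 0.9 = 0.2889
  Reduction = (1 - 0.2889) * 100 = 71.1%

71.1%


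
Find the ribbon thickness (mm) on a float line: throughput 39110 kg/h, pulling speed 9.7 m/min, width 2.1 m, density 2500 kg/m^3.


Ribbon cross-section from mass balance:
  Volume rate = throughput / density = 39110 / 2500 = 15.644 m^3/h
  thickness = volume rate / (speed * 60 * width), i.e.
  thickness = throughput / (60 * speed * width * density) * 1000
  thickness = 39110 / (60 * 9.7 * 2.1 * 2500) * 1000 = 12.8 mm

12.8 mm


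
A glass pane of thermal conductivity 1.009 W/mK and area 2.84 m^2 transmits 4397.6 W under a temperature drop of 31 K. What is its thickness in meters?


Fourier's law: t = k * A * dT / Q
  t = 1.009 * 2.84 * 31 / 4397.6
  t = 88.83236 / 4397.6 = 0.0202 m

0.0202 m


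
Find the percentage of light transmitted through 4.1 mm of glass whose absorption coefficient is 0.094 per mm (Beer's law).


Beer-Lambert law: T = exp(-alpha * thickness)
  exponent = -0.094 * 4.1 = -0.3854
  T = exp(-0.3854) = 0.6802
  Percentage = 0.6802 * 100 = 68.02%

68.02%


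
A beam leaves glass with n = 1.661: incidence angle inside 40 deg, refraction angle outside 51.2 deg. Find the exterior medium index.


Apply Snell's law: n1 * sin(theta1) = n2 * sin(theta2)
  n2 = n1 * sin(theta1) / sin(theta2)
  sin(40) = 0.642788
  sin(51.2) = 0.779338
  n2 = 1.661 * 0.642788 / 0.779338 = 1.37

1.37


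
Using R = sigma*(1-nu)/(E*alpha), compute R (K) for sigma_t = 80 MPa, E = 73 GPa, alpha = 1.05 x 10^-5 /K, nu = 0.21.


Thermal shock resistance: R = sigma * (1 - nu) / (E * alpha)
  Numerator = 80 * (1 - 0.21) = 63.2
  Denominator = 73 * 1000 * (1.05 x 10^-5) = 0.7665
  R = 63.2 / 0.7665 = 82.5 K

82.5 K


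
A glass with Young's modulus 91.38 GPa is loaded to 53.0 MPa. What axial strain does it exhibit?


Rearrange E = sigma / epsilon:
  epsilon = sigma / E
  E (MPa) = 91.38 * 1000 = 91380
  epsilon = 53.0 / 91380 = 0.00058

0.00058


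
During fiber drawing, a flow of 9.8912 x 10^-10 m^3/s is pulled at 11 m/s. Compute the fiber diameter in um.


Cross-sectional area from continuity:
  A = Q / v = 9.8912 x 10^-10 / 11 = 8.992 x 10^-11 m^2
Diameter from circular cross-section:
  d = sqrt(4A / pi) * 10^6 (m -> um)
  d = sqrt(4 * 8.992 x 10^-11 / pi) * 10^6 = 10.7 um

10.7 um


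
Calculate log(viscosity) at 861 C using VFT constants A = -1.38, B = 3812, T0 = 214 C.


VFT equation: log(eta) = A + B / (T - T0)
  T - T0 = 861 - 214 = 647
  B / (T - T0) = 3812 / 647 = 5.892
  log(eta) = -1.38 + 5.892 = 4.512

4.512


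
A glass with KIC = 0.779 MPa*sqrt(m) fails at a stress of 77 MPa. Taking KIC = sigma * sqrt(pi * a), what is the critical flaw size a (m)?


Rearrange KIC = sigma * sqrt(pi * a):
  sqrt(pi * a) = KIC / sigma
  sqrt(pi * a) = 0.779 / 77 = 0.010117
  a = (KIC / sigma)^2 / pi
  a = 0.010117^2 / pi = 0.0000326 m

0.0000326 m


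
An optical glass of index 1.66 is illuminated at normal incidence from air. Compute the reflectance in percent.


Fresnel reflectance at normal incidence:
  R = ((n - 1)/(n + 1))^2
  (n - 1)/(n + 1) = (1.66 - 1)/(1.66 + 1) = 0.24812
  R = 0.24812^2 = 0.0615635
  R(%) = 0.0615635 * 100 = 6.156%

6.156%


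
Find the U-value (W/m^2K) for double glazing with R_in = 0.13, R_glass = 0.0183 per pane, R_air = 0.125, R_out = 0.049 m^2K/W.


Total thermal resistance (series):
  R_total = R_in + R_glass + R_air + R_glass + R_out
  R_total = 0.13 + 0.0183 + 0.125 + 0.0183 + 0.049 = 0.3406 m^2K/W
U-value = 1 / R_total = 1 / 0.3406 = 2.936 W/m^2K

2.936 W/m^2K


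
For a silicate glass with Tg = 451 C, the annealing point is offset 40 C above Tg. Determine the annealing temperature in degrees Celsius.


The annealing temperature is Tg plus the offset:
  T_anneal = 451 + 40 = 491 C

491 C


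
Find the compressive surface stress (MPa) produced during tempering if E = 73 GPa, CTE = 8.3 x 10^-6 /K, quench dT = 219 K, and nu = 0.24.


Tempering stress: sigma = E * alpha * dT / (1 - nu)
  E (MPa) = 73 * 1000 = 73000
  Numerator = 73000 * (8.3 x 10^-6) * 219 = 132.6921
  Denominator = 1 - 0.24 = 0.76
  sigma = 132.6921 / 0.76 = 174.6 MPa

174.6 MPa


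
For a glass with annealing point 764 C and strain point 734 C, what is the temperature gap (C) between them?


Gap = T_anneal - T_strain:
  gap = 764 - 734 = 30 C

30 C


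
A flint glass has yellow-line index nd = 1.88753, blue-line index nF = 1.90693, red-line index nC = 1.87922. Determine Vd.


Abbe number formula: Vd = (nd - 1) / (nF - nC)
  nd - 1 = 1.88753 - 1 = 0.88753
  nF - nC = 1.90693 - 1.87922 = 0.02771
  Vd = 0.88753 / 0.02771 = 32.03

32.03


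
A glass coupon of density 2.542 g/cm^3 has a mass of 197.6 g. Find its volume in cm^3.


Rearrange rho = m / V:
  V = m / rho
  V = 197.6 / 2.542 = 77.734 cm^3

77.734 cm^3


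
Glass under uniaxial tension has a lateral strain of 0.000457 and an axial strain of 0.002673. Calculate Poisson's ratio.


Poisson's ratio: nu = lateral strain / axial strain
  nu = 0.000457 / 0.002673 = 0.171

0.171


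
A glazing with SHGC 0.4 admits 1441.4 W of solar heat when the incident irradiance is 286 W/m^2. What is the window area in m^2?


Rearrange Q = Area * SHGC * Irradiance:
  Area = Q / (SHGC * Irradiance)
  Area = 1441.4 / (0.4 * 286) = 12.6 m^2

12.6 m^2


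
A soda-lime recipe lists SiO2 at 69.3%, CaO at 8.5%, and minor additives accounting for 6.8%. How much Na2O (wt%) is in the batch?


Pieces sum to 100%:
  Na2O = 100 - (SiO2 + CaO + others)
  Na2O = 100 - (69.3 + 8.5 + 6.8) = 15.4%

15.4%


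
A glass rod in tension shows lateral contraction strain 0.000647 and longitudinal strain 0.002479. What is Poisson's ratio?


Poisson's ratio: nu = lateral strain / axial strain
  nu = 0.000647 / 0.002479 = 0.261

0.261


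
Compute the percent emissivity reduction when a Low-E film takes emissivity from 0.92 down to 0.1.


Percentage reduction = (1 - coated/uncoated) * 100
  Ratio = 0.1 / 0.92 = 0.1087
  Reduction = (1 - 0.1087) * 100 = 89.1%

89.1%


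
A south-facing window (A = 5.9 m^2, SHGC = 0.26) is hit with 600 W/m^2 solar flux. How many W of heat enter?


Solar heat gain: Q = Area * SHGC * Irradiance
  Q = 5.9 * 0.26 * 600 = 920.4 W

920.4 W


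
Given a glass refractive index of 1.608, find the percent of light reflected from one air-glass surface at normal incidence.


Fresnel reflectance at normal incidence:
  R = ((n - 1)/(n + 1))^2
  (n - 1)/(n + 1) = (1.608 - 1)/(1.608 + 1) = 0.233129
  R = 0.233129^2 = 0.0543491
  R(%) = 0.0543491 * 100 = 5.435%

5.435%


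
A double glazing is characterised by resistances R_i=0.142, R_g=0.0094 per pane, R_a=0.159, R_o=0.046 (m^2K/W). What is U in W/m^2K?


Total thermal resistance (series):
  R_total = R_in + R_glass + R_air + R_glass + R_out
  R_total = 0.142 + 0.0094 + 0.159 + 0.0094 + 0.046 = 0.3658 m^2K/W
U-value = 1 / R_total = 1 / 0.3658 = 2.734 W/m^2K

2.734 W/m^2K


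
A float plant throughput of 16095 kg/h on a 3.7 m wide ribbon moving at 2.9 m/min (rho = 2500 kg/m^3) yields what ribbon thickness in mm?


Ribbon cross-section from mass balance:
  Volume rate = throughput / density = 16095 / 2500 = 6.438 m^3/h
  thickness = volume rate / (speed * 60 * width), i.e.
  thickness = throughput / (60 * speed * width * density) * 1000
  thickness = 16095 / (60 * 2.9 * 3.7 * 2500) * 1000 = 10.0 mm

10.0 mm


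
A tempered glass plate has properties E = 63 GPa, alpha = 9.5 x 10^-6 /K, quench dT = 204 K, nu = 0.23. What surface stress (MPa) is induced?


Tempering stress: sigma = E * alpha * dT / (1 - nu)
  E (MPa) = 63 * 1000 = 63000
  Numerator = 63000 * (9.5 x 10^-6) * 204 = 122.094
  Denominator = 1 - 0.23 = 0.77
  sigma = 122.094 / 0.77 = 158.6 MPa

158.6 MPa


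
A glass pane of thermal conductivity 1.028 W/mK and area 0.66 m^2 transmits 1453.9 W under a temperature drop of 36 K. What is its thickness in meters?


Fourier's law: t = k * A * dT / Q
  t = 1.028 * 0.66 * 36 / 1453.9
  t = 24.42528 / 1453.9 = 0.0168 m

0.0168 m


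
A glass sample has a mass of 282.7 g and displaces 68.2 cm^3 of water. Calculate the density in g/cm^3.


Use the definition of density:
  rho = mass / volume
  rho = 282.7 / 68.2 = 4.145 g/cm^3

4.145 g/cm^3


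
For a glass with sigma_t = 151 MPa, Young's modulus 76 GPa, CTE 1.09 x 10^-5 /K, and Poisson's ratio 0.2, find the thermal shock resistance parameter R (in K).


Thermal shock resistance: R = sigma * (1 - nu) / (E * alpha)
  Numerator = 151 * (1 - 0.2) = 120.8
  Denominator = 76 * 1000 * (1.09 x 10^-5) = 0.8284
  R = 120.8 / 0.8284 = 145.8 K

145.8 K


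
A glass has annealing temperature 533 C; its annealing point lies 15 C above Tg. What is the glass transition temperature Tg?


Rearrange T_anneal = Tg + offset for Tg:
  Tg = T_anneal - offset = 533 - 15 = 518 C

518 C


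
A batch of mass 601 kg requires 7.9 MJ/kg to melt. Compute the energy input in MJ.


Total energy = mass * specific energy
  E = 601 * 7.9 = 4747.9 MJ

4747.9 MJ


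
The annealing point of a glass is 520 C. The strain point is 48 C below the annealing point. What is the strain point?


Strain point = annealing point - difference:
  T_strain = 520 - 48 = 472 C

472 C


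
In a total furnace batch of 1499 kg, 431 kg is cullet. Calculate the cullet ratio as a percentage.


Cullet ratio = (cullet mass / total batch mass) * 100
  Ratio = 431 / 1499 * 100 = 28.75%

28.75%


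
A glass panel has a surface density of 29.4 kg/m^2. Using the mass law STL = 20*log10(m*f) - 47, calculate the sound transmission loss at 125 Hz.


Mass law: STL = 20 * log10(m * f) - 47
  m * f = 29.4 * 125 = 3675
  log10(3675) = 3.56526
  STL = 20 * 3.56526 - 47 = 71.3052 - 47 = 24.3 dB

24.3 dB


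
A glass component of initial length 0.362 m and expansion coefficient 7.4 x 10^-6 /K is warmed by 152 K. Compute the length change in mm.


Thermal expansion formula: dL = alpha * L0 * dT
  dL = (7.4 x 10^-6) * 0.362 * 152 = 0.00040718 m
Convert to mm: 0.00040718 * 1000 = 0.4072 mm

0.4072 mm


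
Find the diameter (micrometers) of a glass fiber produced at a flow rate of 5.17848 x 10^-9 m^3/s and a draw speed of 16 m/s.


Cross-sectional area from continuity:
  A = Q / v = 5.17848 x 10^-9 / 16 = 3.23655 x 10^-10 m^2
Diameter from circular cross-section:
  d = sqrt(4A / pi) * 10^6 (m -> um)
  d = sqrt(4 * 3.23655 x 10^-10 / pi) * 10^6 = 20.3 um

20.3 um


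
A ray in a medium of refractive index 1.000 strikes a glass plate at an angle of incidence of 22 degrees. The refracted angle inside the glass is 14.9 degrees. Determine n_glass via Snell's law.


Apply Snell's law: n1 * sin(theta1) = n2 * sin(theta2)
  n2 = n1 * sin(theta1) / sin(theta2)
  sin(22) = 0.374607
  sin(14.9) = 0.257133
  n2 = 1.000 * 0.374607 / 0.257133 = 1.4569

1.4569


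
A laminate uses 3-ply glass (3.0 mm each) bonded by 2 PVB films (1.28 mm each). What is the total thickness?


Total thickness = glass contribution + PVB contribution
  Glass: 3 * 3.0 = 9.0 mm
  PVB: 2 * 1.28 = 2.56 mm
  Total = 9.0 + 2.56 = 11.56 mm

11.56 mm


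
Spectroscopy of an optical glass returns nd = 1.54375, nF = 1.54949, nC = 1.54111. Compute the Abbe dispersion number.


Abbe number formula: Vd = (nd - 1) / (nF - nC)
  nd - 1 = 1.54375 - 1 = 0.54375
  nF - nC = 1.54949 - 1.54111 = 0.00838
  Vd = 0.54375 / 0.00838 = 64.89

64.89


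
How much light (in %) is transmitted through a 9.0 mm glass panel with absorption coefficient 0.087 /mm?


Beer-Lambert law: T = exp(-alpha * thickness)
  exponent = -0.087 * 9.0 = -0.783
  T = exp(-0.783) = 0.457
  Percentage = 0.457 * 100 = 45.7%

45.7%


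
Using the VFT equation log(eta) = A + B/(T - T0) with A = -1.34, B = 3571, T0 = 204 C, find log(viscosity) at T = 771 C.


VFT equation: log(eta) = A + B / (T - T0)
  T - T0 = 771 - 204 = 567
  B / (T - T0) = 3571 / 567 = 6.298
  log(eta) = -1.34 + 6.298 = 4.958

4.958


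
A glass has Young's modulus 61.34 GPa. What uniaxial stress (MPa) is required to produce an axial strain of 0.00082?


Rearrange E = sigma / epsilon:
  sigma = E * epsilon
  E (MPa) = 61.34 * 1000 = 61340
  sigma = 61340 * 0.00082 = 50.3 MPa

50.3 MPa


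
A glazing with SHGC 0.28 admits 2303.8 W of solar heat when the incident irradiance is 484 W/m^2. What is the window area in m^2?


Rearrange Q = Area * SHGC * Irradiance:
  Area = Q / (SHGC * Irradiance)
  Area = 2303.8 / (0.28 * 484) = 17.0 m^2

17.0 m^2


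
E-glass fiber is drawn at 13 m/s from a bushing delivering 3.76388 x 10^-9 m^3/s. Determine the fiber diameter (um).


Cross-sectional area from continuity:
  A = Q / v = 3.76388 x 10^-9 / 13 = 2.895292 x 10^-10 m^2
Diameter from circular cross-section:
  d = sqrt(4A / pi) * 10^6 (m -> um)
  d = sqrt(4 * 2.895292 x 10^-10 / pi) * 10^6 = 19.2 um

19.2 um


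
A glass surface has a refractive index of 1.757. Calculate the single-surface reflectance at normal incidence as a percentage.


Fresnel reflectance at normal incidence:
  R = ((n - 1)/(n + 1))^2
  (n - 1)/(n + 1) = (1.757 - 1)/(1.757 + 1) = 0.274574
  R = 0.274574^2 = 0.0753909
  R(%) = 0.0753909 * 100 = 7.539%

7.539%


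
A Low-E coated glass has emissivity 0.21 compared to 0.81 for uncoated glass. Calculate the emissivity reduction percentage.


Percentage reduction = (1 - coated/uncoated) * 100
  Ratio = 0.21 / 0.81 = 0.2593
  Reduction = (1 - 0.2593) * 100 = 74.1%

74.1%


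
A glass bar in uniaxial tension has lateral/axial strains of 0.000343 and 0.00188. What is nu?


Poisson's ratio: nu = lateral strain / axial strain
  nu = 0.000343 / 0.00188 = 0.1824

0.1824


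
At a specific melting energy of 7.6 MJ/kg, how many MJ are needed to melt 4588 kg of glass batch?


Total energy = mass * specific energy
  E = 4588 * 7.6 = 34868.8 MJ

34868.8 MJ


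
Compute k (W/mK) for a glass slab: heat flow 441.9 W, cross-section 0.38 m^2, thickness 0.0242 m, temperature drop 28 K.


Fourier's law rearranged: k = Q * t / (A * dT)
  Numerator = 441.9 * 0.0242 = 10.69398
  Denominator = 0.38 * 28 = 10.64
  k = 10.69398 / 10.64 = 1.005 W/mK

1.005 W/mK


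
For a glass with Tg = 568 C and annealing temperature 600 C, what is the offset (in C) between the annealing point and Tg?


Offset = T_anneal - Tg:
  offset = 600 - 568 = 32 C

32 C


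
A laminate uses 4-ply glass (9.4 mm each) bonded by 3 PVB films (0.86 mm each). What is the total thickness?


Total thickness = glass contribution + PVB contribution
  Glass: 4 * 9.4 = 37.6 mm
  PVB: 3 * 0.86 = 2.58 mm
  Total = 37.6 + 2.58 = 40.18 mm

40.18 mm


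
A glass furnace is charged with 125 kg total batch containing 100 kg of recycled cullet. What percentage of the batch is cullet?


Cullet ratio = (cullet mass / total batch mass) * 100
  Ratio = 100 / 125 * 100 = 80.0%

80.0%


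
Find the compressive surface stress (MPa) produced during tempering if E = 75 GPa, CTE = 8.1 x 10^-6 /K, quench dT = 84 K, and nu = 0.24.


Tempering stress: sigma = E * alpha * dT / (1 - nu)
  E (MPa) = 75 * 1000 = 75000
  Numerator = 75000 * (8.1 x 10^-6) * 84 = 51.03
  Denominator = 1 - 0.24 = 0.76
  sigma = 51.03 / 0.76 = 67.1 MPa

67.1 MPa


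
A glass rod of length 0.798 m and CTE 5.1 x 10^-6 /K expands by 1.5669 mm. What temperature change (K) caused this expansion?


Rearrange dL = alpha * L0 * dT for dT:
  dT = dL / (alpha * L0)
  dL (m) = 1.5669 / 1000 = 0.0015669
  dT = 0.0015669 / ((5.1 x 10^-6) * 0.798) = 385.0 K

385.0 K


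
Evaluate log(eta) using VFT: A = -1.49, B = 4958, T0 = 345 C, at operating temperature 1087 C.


VFT equation: log(eta) = A + B / (T - T0)
  T - T0 = 1087 - 345 = 742
  B / (T - T0) = 4958 / 742 = 6.682
  log(eta) = -1.49 + 6.682 = 5.192

5.192


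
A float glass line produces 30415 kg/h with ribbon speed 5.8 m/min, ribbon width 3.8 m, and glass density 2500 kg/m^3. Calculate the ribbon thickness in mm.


Ribbon cross-section from mass balance:
  Volume rate = throughput / density = 30415 / 2500 = 12.166 m^3/h
  thickness = volume rate / (speed * 60 * width), i.e.
  thickness = throughput / (60 * speed * width * density) * 1000
  thickness = 30415 / (60 * 5.8 * 3.8 * 2500) * 1000 = 9.2 mm

9.2 mm


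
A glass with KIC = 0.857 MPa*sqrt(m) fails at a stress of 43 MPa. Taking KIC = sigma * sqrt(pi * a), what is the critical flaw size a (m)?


Rearrange KIC = sigma * sqrt(pi * a):
  sqrt(pi * a) = KIC / sigma
  sqrt(pi * a) = 0.857 / 43 = 0.01993
  a = (KIC / sigma)^2 / pi
  a = 0.01993^2 / pi = 0.0001264 m

0.0001264 m


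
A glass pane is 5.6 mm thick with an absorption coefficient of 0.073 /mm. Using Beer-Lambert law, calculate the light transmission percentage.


Beer-Lambert law: T = exp(-alpha * thickness)
  exponent = -0.073 * 5.6 = -0.4088
  T = exp(-0.4088) = 0.6644
  Percentage = 0.6644 * 100 = 66.44%

66.44%


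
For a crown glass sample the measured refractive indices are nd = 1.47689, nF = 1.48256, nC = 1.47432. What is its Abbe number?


Abbe number formula: Vd = (nd - 1) / (nF - nC)
  nd - 1 = 1.47689 - 1 = 0.47689
  nF - nC = 1.48256 - 1.47432 = 0.00824
  Vd = 0.47689 / 0.00824 = 57.87

57.87


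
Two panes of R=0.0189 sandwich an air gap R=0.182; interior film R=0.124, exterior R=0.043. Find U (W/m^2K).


Total thermal resistance (series):
  R_total = R_in + R_glass + R_air + R_glass + R_out
  R_total = 0.124 + 0.0189 + 0.182 + 0.0189 + 0.043 = 0.3868 m^2K/W
U-value = 1 / R_total = 1 / 0.3868 = 2.585 W/m^2K

2.585 W/m^2K


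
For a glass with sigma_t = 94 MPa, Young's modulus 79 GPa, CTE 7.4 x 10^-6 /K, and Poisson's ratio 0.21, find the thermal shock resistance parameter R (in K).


Thermal shock resistance: R = sigma * (1 - nu) / (E * alpha)
  Numerator = 94 * (1 - 0.21) = 74.26
  Denominator = 79 * 1000 * (7.4 x 10^-6) = 0.5846
  R = 74.26 / 0.5846 = 127.0 K

127.0 K


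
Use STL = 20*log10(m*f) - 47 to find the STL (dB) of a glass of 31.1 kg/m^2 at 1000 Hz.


Mass law: STL = 20 * log10(m * f) - 47
  m * f = 31.1 * 1000 = 31100
  log10(31100) = 4.49276
  STL = 20 * 4.49276 - 47 = 89.8552 - 47 = 42.9 dB

42.9 dB


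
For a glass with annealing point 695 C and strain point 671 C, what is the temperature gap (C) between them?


Gap = T_anneal - T_strain:
  gap = 695 - 671 = 24 C

24 C


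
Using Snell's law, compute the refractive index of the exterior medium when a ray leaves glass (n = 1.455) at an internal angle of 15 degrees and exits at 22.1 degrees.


Apply Snell's law: n1 * sin(theta1) = n2 * sin(theta2)
  n2 = n1 * sin(theta1) / sin(theta2)
  sin(15) = 0.258819
  sin(22.1) = 0.376224
  n2 = 1.455 * 0.258819 / 0.376224 = 1.001

1.001


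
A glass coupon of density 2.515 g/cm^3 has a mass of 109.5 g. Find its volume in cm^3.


Rearrange rho = m / V:
  V = m / rho
  V = 109.5 / 2.515 = 43.539 cm^3

43.539 cm^3


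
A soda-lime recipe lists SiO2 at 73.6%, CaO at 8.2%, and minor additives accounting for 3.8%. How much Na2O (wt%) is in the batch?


Pieces sum to 100%:
  Na2O = 100 - (SiO2 + CaO + others)
  Na2O = 100 - (73.6 + 8.2 + 3.8) = 14.4%

14.4%


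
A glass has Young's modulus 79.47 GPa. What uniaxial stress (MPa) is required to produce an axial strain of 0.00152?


Rearrange E = sigma / epsilon:
  sigma = E * epsilon
  E (MPa) = 79.47 * 1000 = 79470
  sigma = 79470 * 0.00152 = 120.79 MPa

120.79 MPa


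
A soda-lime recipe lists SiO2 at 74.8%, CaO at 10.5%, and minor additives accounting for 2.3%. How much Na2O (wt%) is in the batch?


Pieces sum to 100%:
  Na2O = 100 - (SiO2 + CaO + others)
  Na2O = 100 - (74.8 + 10.5 + 2.3) = 12.4%

12.4%


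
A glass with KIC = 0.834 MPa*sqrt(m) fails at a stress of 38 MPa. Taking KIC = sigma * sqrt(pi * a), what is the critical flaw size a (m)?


Rearrange KIC = sigma * sqrt(pi * a):
  sqrt(pi * a) = KIC / sigma
  sqrt(pi * a) = 0.834 / 38 = 0.021947
  a = (KIC / sigma)^2 / pi
  a = 0.021947^2 / pi = 0.0001533 m

0.0001533 m


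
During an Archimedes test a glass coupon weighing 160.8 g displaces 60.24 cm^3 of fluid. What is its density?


Use the definition of density:
  rho = mass / volume
  rho = 160.8 / 60.24 = 2.669 g/cm^3

2.669 g/cm^3


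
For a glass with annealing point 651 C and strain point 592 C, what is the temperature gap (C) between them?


Gap = T_anneal - T_strain:
  gap = 651 - 592 = 59 C

59 C


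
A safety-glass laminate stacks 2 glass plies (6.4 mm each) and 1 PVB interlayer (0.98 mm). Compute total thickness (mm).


Total thickness = glass contribution + PVB contribution
  Glass: 2 * 6.4 = 12.8 mm
  PVB: 1 * 0.98 = 0.98 mm
  Total = 12.8 + 0.98 = 13.78 mm

13.78 mm


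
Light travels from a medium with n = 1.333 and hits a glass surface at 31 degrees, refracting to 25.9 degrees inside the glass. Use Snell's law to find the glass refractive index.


Apply Snell's law: n1 * sin(theta1) = n2 * sin(theta2)
  n2 = n1 * sin(theta1) / sin(theta2)
  sin(31) = 0.515038
  sin(25.9) = 0.436802
  n2 = 1.333 * 0.515038 / 0.436802 = 1.5718

1.5718


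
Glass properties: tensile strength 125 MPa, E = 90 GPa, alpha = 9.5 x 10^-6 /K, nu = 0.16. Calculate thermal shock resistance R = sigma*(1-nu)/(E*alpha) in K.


Thermal shock resistance: R = sigma * (1 - nu) / (E * alpha)
  Numerator = 125 * (1 - 0.16) = 105.0
  Denominator = 90 * 1000 * (9.5 x 10^-6) = 0.855
  R = 105.0 / 0.855 = 122.8 K

122.8 K


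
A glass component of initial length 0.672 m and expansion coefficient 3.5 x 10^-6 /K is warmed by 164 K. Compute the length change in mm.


Thermal expansion formula: dL = alpha * L0 * dT
  dL = (3.5 x 10^-6) * 0.672 * 164 = 0.00038573 m
Convert to mm: 0.00038573 * 1000 = 0.3857 mm

0.3857 mm


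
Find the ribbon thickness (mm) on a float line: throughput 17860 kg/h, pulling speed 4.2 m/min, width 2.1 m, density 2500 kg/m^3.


Ribbon cross-section from mass balance:
  Volume rate = throughput / density = 17860 / 2500 = 7.144 m^3/h
  thickness = volume rate / (speed * 60 * width), i.e.
  thickness = throughput / (60 * speed * width * density) * 1000
  thickness = 17860 / (60 * 4.2 * 2.1 * 2500) * 1000 = 13.5 mm

13.5 mm


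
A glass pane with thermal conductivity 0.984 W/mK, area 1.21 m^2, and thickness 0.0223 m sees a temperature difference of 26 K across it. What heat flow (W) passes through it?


Fourier's law: Q = k * A * dT / t
  Q = 0.984 * 1.21 * 26 / 0.0223
  Q = 30.95664 / 0.0223 = 1388.2 W

1388.2 W


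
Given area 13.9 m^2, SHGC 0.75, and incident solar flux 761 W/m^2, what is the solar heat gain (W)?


Solar heat gain: Q = Area * SHGC * Irradiance
  Q = 13.9 * 0.75 * 761 = 7933.4 W

7933.4 W


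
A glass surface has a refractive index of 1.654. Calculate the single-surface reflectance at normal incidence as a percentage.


Fresnel reflectance at normal incidence:
  R = ((n - 1)/(n + 1))^2
  (n - 1)/(n + 1) = (1.654 - 1)/(1.654 + 1) = 0.24642
  R = 0.24642^2 = 0.0607228
  R(%) = 0.0607228 * 100 = 6.072%

6.072%


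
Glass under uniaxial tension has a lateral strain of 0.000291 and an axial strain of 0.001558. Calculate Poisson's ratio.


Poisson's ratio: nu = lateral strain / axial strain
  nu = 0.000291 / 0.001558 = 0.1868

0.1868


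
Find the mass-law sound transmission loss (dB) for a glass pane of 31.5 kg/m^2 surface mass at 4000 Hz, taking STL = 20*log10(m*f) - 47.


Mass law: STL = 20 * log10(m * f) - 47
  m * f = 31.5 * 4000 = 126000
  log10(126000) = 5.10037
  STL = 20 * 5.10037 - 47 = 102.0074 - 47 = 55.0 dB

55.0 dB


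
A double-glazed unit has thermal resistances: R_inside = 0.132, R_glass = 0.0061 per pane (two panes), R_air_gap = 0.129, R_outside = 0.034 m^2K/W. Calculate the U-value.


Total thermal resistance (series):
  R_total = R_in + R_glass + R_air + R_glass + R_out
  R_total = 0.132 + 0.0061 + 0.129 + 0.0061 + 0.034 = 0.3072 m^2K/W
U-value = 1 / R_total = 1 / 0.3072 = 3.255 W/m^2K

3.255 W/m^2K


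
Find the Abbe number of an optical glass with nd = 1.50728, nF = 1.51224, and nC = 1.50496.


Abbe number formula: Vd = (nd - 1) / (nF - nC)
  nd - 1 = 1.50728 - 1 = 0.50728
  nF - nC = 1.51224 - 1.50496 = 0.00728
  Vd = 0.50728 / 0.00728 = 69.68

69.68


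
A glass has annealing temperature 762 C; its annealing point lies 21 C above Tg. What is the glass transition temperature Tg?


Rearrange T_anneal = Tg + offset for Tg:
  Tg = T_anneal - offset = 762 - 21 = 741 C

741 C


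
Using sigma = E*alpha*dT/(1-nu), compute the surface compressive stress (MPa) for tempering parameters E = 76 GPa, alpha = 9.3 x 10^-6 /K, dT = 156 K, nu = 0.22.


Tempering stress: sigma = E * alpha * dT / (1 - nu)
  E (MPa) = 76 * 1000 = 76000
  Numerator = 76000 * (9.3 x 10^-6) * 156 = 110.2608
  Denominator = 1 - 0.22 = 0.78
  sigma = 110.2608 / 0.78 = 141.4 MPa

141.4 MPa


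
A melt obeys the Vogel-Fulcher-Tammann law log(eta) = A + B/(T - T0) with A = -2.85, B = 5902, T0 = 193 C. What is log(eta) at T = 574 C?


VFT equation: log(eta) = A + B / (T - T0)
  T - T0 = 574 - 193 = 381
  B / (T - T0) = 5902 / 381 = 15.491
  log(eta) = -2.85 + 15.491 = 12.641

12.641


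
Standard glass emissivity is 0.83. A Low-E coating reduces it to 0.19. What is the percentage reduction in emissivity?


Percentage reduction = (1 - coated/uncoated) * 100
  Ratio = 0.19 / 0.83 = 0.2289
  Reduction = (1 - 0.2289) * 100 = 77.1%

77.1%


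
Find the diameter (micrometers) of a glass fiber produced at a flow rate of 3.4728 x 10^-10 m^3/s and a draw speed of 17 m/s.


Cross-sectional area from continuity:
  A = Q / v = 3.4728 x 10^-10 / 17 = 2.042824 x 10^-11 m^2
Diameter from circular cross-section:
  d = sqrt(4A / pi) * 10^6 (m -> um)
  d = sqrt(4 * 2.042824 x 10^-11 / pi) * 10^6 = 5.1 um

5.1 um


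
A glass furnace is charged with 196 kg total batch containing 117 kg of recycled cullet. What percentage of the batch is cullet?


Cullet ratio = (cullet mass / total batch mass) * 100
  Ratio = 117 / 196 * 100 = 59.69%

59.69%


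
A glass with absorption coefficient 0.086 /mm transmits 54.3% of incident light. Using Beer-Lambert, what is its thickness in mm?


Rearrange T = exp(-alpha * thickness):
  thickness = -ln(T) / alpha
  T = 54.3/100 = 0.543
  ln(T) = -0.61065
  -ln(T) = 0.61065
  thickness = 0.61065 / 0.086 = 7.1 mm

7.1 mm


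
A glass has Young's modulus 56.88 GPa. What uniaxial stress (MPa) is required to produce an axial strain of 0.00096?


Rearrange E = sigma / epsilon:
  sigma = E * epsilon
  E (MPa) = 56.88 * 1000 = 56880
  sigma = 56880 * 0.00096 = 54.6 MPa

54.6 MPa


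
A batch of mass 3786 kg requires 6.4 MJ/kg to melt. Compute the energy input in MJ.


Total energy = mass * specific energy
  E = 3786 * 6.4 = 24230.4 MJ

24230.4 MJ


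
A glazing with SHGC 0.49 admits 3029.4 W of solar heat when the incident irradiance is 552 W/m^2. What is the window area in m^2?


Rearrange Q = Area * SHGC * Irradiance:
  Area = Q / (SHGC * Irradiance)
  Area = 3029.4 / (0.49 * 552) = 11.2 m^2

11.2 m^2


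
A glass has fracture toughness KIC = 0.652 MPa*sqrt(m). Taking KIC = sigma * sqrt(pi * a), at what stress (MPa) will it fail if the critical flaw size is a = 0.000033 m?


Rearrange KIC = sigma * sqrt(pi * a):
  sigma = KIC / sqrt(pi * a)
  sqrt(pi * 0.000033) = 0.010182
  sigma = 0.652 / 0.010182 = 64.03 MPa

64.03 MPa


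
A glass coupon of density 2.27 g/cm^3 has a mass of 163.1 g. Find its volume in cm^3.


Rearrange rho = m / V:
  V = m / rho
  V = 163.1 / 2.27 = 71.85 cm^3

71.85 cm^3


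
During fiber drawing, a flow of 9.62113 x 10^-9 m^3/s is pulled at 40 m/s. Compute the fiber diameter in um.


Cross-sectional area from continuity:
  A = Q / v = 9.62113 x 10^-9 / 40 = 2.405283 x 10^-10 m^2
Diameter from circular cross-section:
  d = sqrt(4A / pi) * 10^6 (m -> um)
  d = sqrt(4 * 2.405283 x 10^-10 / pi) * 10^6 = 17.5 um

17.5 um


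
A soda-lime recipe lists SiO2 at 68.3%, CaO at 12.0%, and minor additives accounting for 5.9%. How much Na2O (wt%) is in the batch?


Pieces sum to 100%:
  Na2O = 100 - (SiO2 + CaO + others)
  Na2O = 100 - (68.3 + 12.0 + 5.9) = 13.8%

13.8%


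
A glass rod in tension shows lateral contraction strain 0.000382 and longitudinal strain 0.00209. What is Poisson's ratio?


Poisson's ratio: nu = lateral strain / axial strain
  nu = 0.000382 / 0.00209 = 0.1828

0.1828


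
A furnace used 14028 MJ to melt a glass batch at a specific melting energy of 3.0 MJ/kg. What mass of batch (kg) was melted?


Rearrange E = m * s for m:
  m = E / s
  m = 14028 / 3.0 = 4676.0 kg

4676.0 kg


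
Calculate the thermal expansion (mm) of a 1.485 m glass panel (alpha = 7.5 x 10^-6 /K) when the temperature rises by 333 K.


Thermal expansion formula: dL = alpha * L0 * dT
  dL = (7.5 x 10^-6) * 1.485 * 333 = 0.00370879 m
Convert to mm: 0.00370879 * 1000 = 3.7088 mm

3.7088 mm


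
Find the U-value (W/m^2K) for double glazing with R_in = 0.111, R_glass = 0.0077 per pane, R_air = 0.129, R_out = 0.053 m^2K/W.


Total thermal resistance (series):
  R_total = R_in + R_glass + R_air + R_glass + R_out
  R_total = 0.111 + 0.0077 + 0.129 + 0.0077 + 0.053 = 0.3084 m^2K/W
U-value = 1 / R_total = 1 / 0.3084 = 3.243 W/m^2K

3.243 W/m^2K


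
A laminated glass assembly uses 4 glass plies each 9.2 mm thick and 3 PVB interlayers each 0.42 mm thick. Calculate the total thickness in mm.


Total thickness = glass contribution + PVB contribution
  Glass: 4 * 9.2 = 36.8 mm
  PVB: 3 * 0.42 = 1.26 mm
  Total = 36.8 + 1.26 = 38.06 mm

38.06 mm


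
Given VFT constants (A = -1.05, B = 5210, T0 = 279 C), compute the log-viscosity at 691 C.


VFT equation: log(eta) = A + B / (T - T0)
  T - T0 = 691 - 279 = 412
  B / (T - T0) = 5210 / 412 = 12.646
  log(eta) = -1.05 + 12.646 = 11.596

11.596


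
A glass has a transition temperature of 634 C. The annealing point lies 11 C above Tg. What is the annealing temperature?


The annealing temperature is Tg plus the offset:
  T_anneal = 634 + 11 = 645 C

645 C
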